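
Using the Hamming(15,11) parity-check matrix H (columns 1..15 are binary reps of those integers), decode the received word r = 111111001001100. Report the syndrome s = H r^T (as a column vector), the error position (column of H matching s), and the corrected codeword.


s = (1, 1, 1, 1)^T, error position = 15, corrected codeword c = 111111001001101

Compute s = H r^T mod 2 one row at a time:
  s_1 = 0 + 1 + 0 + 0 + 1 + 1 + 0 + 0 = 3 ≡ 1 (mod 2).
  s_2 = 1 + 1 + 1 + 0 + 1 + 1 + 0 + 0 = 5 ≡ 1 (mod 2).
  s_3 = 1 + 1 + 1 + 0 + 0 + 0 + 0 + 0 = 3 ≡ 1 (mod 2).
  s_4 = 1 + 1 + 1 + 0 + 1 + 0 + 1 + 0 = 5 ≡ 1 (mod 2).
s = (1, 1, 1, 1)^T — this equals column 15 of H (binary 1111), so error is at position 15.
Correct: flip bit 15 of r = 111111001001100 to get c = 111111001001101.


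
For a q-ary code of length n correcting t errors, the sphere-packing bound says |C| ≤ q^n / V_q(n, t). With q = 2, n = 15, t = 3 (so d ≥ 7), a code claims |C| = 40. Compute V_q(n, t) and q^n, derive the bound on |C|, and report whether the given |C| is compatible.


V_q(n, t) = 576, q^n = 32768, Hamming bound = 56, |C| = 40 ≤ bound (satisfied).

Step 1: Compute V_q(n, t) = Σ_{j=0}^3 C(n, j) (q−1)^j.
  j = 0: C(15,0)·(1)^0 = 1·1 = 1.
  j = 1: C(15,1)·(1)^1 = 15·1 = 15.
  j = 2: C(15,2)·(1)^2 = 105·1 = 105.
  j = 3: C(15,3)·(1)^3 = 455·1 = 455.
  V_q(n, t) = 1 + 15 + 105 + 455 = 576.
Step 2: q^n = 2^15 = 32768.
Step 3: Hamming bound ⌊q^n / V_q(n,t)⌋ = ⌊32768/576⌋ = 56.
Step 4: Compare |C| = 40 to 56: satisfied.
The claimed |C| lies below the Hamming bound.


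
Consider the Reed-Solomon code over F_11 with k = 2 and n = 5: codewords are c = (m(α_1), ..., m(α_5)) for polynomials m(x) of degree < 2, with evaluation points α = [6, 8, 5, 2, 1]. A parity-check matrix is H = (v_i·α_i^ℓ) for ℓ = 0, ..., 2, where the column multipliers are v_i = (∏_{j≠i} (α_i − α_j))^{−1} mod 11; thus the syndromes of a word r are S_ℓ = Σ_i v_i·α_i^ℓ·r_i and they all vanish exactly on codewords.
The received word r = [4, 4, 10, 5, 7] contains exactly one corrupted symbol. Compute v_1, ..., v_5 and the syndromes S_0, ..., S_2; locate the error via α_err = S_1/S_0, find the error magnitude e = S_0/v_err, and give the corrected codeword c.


S = (10, 5, 8), error at position 1, error magnitude e = 7, c = [8, 4, 10, 5, 7].

Step 1: column multipliers v_i = (∏_{j≠i}(α_i − α_j))^{−1} mod 11.
  i = 1 (α = 6): (6−8)(6−5)(6−2)(6−1) = (−2)·1·4·5 = −40 ≡ 4, so v_1 = 4^{−1} = 3 (mod 11).
  i = 2 (α = 8): (8−6)(8−5)(8−2)(8−1) = 2·3·6·7 = 252 ≡ 10, so v_2 = 10^{−1} = 10 (mod 11).
  i = 3 (α = 5): (5−6)(5−8)(5−2)(5−1) = (−1)·(−3)·3·4 = 36 ≡ 3, so v_3 = 3^{−1} = 4 (mod 11).
  i = 4 (α = 2): (2−6)(2−8)(2−5)(2−1) = (−4)·(−6)·(−3)·1 = −72 ≡ 5, so v_4 = 5^{−1} = 9 (mod 11).
  i = 5 (α = 1): (1−6)(1−8)(1−5)(1−2) = (−5)·(−7)·(−4)·(−1) = 140 ≡ 8, so v_5 = 8^{−1} = 7 (mod 11).
  v = [3, 10, 4, 9, 7].
Step 2: syndromes of r = [4, 4, 10, 5, 7] (all sums mod 11).
  S_0 = Σ v_i r_i = 3·4 + 10·4 + 4·10 + 9·5 + 7·7 = 186 ≡ 10.
  S_1 = Σ v_i α_i r_i = 3·6·4 + 10·8·4 + 4·5·10 + 9·2·5 + 7·1·7 = 731 ≡ 5.
  α_i^2 mod 11 = [3, 9, 3, 4, 1].
  S_2 = Σ v_i α_i^2 r_i = 3·3·4 + 10·9·4 + 4·3·10 + 9·4·5 + 7·1·7 = 745 ≡ 8.
  S = (10, 5, 8) ≠ 0, so r is not a codeword (an error is present).
Step 3: locate the error. For a single error e at position i, S_ℓ = v_i·e·α_i^ℓ, so α_err = S_1/S_0.
  S_0^{−1} = 10^{−1} = 10 (mod 11), so α_err = 5·10 = 50 ≡ 6 = α_1. Error position i = 1.
  Consistency check: S_2/S_1 = 8·9 = 72 ≡ 6 = α_err ✓ (single-error assumption holds).
Step 4: error magnitude e = S_0/v_1 = S_0·∏_{j≠1}(α_1 − α_j) = 10·4 = 40 ≡ 7 (mod 11).
Step 5: correct position 1: c_1 = r_1 − e = 4 − 7 ≡ 8 (mod 11). Hence c = [8, 4, 10, 5, 7].
  Check: interpolating c through the α_i gives m(x) = 9 + 9·x (degree < 2) with m(α_i) = c_i for every i, so c is indeed a codeword.


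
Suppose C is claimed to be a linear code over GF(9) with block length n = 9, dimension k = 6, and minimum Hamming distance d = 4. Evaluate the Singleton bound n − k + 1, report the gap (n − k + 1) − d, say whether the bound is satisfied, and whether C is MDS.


Singleton RHS = n − k + 1 = 4, slack = 0, bound satisfied, MDS.

Singleton bound: d ≤ n − k + 1.
Here n = 9, k = 6, so n − k + 1 = 4.
Given d = 4, check d ≤ 4: YES.
Slack = (n − k + 1) − d = 0.
The code is MDS (slack = 0).
Description: the claimed parameters are [9, 6, 4]_9; such a code would be MDS (meets Singleton bound).


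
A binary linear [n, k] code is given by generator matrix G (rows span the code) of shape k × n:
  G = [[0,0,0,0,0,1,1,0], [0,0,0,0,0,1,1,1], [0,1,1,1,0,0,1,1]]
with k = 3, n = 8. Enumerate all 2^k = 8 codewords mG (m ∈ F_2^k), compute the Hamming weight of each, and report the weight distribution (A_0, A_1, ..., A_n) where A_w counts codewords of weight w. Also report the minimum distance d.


Weight distribution: A_0 = 1, A_1 = 1, A_2 = 1, A_3 = 1, A_4 = 2, A_5 = 2. Minimum distance d = 1.

Enumerate all 2^3 = 8 messages m ∈ F_2^3.
For each, compute codeword c = mG in F_2^8, then tally its weight.
  m = 000 → c = 00000000, weight = 0.
  m = 100 → c = 00000110, weight = 2.
  m = 010 → c = 00000111, weight = 3.
  m = 110 → c = 00000001, weight = 1.
  m = 001 → c = 01110011, weight = 5.
  m = 101 → c = 01110101, weight = 5.
  m = 011 → c = 01110100, weight = 4.
  m = 111 → c = 01110010, weight = 4.
Tally weights:
  weight 0: 1 codewords.
  weight 1: 1 codewords.
  weight 2: 1 codewords.
  weight 3: 1 codewords.
  weight 4: 2 codewords.
  weight 5: 2 codewords.
Minimum distance d = smallest w > 0 with A_w > 0 = 1.
Sanity: Σ A_w = 8 = 2^3 = 8 ✓.


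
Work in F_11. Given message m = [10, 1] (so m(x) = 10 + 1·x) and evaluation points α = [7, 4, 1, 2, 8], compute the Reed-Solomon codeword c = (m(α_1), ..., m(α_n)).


c = [6, 3, 0, 1, 7]

Message polynomial: m(x) = 10 + 1·x (mod 11).
For each evaluation point α_i, compute m(α_i) mod 11:
  α_1 = 7: Horner steps 1 → 6, so m(7) = 6.
  α_2 = 4: Horner steps 1 → 3, so m(4) = 3.
  α_3 = 1: Horner steps 1 → 0, so m(1) = 0.
  α_4 = 2: Horner steps 1 → 1, so m(2) = 1.
  α_5 = 8: Horner steps 1 → 7, so m(8) = 7.
Codeword c = [6, 3, 0, 1, 7] ∈ F_11^5.


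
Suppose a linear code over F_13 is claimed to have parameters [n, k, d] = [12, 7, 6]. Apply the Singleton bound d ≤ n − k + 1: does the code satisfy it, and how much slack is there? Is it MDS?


Singleton RHS = n − k + 1 = 6, slack = 0, bound satisfied, MDS.

Singleton bound: d ≤ n − k + 1.
Here n = 12, k = 7, so n − k + 1 = 6.
Given d = 6, check d ≤ 6: YES.
Slack = (n − k + 1) − d = 0.
The code is MDS (slack = 0).
Description: the claimed parameters are [12, 7, 6]_13; such a code would be MDS (meets Singleton bound).


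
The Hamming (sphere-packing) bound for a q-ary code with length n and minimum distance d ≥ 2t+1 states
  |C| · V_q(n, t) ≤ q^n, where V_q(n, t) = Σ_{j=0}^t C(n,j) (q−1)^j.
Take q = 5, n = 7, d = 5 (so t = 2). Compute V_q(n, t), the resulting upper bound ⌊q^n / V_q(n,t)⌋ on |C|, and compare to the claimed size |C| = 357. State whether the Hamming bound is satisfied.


V_q(n, t) = 365, q^n = 78125, Hamming bound = 214, |C| = 357 > bound (violated).

Step 1: Compute V_q(n, t) = Σ_{j=0}^2 C(n, j) (q−1)^j.
  j = 0: C(7,0)·(4)^0 = 1·1 = 1.
  j = 1: C(7,1)·(4)^1 = 7·4 = 28.
  j = 2: C(7,2)·(4)^2 = 21·16 = 336.
  V_q(n, t) = 1 + 28 + 336 = 365.
Step 2: q^n = 5^7 = 78125.
Step 3: Hamming bound ⌊q^n / V_q(n,t)⌋ = ⌊78125/365⌋ = 214.
Step 4: Compare |C| = 357 to 214: violated.
The claimed |C| lies above the Hamming bound, so no 5-ary code of length 7 with d ≥ 5 can have 357 codewords.


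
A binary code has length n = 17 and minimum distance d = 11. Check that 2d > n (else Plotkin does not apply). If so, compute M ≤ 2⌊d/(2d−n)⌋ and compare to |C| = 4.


Plotkin bound M ≤ 4; given |C| = 4 ≤ bound (satisfied).

Check applicability: 2d = 22, n = 17.
2d − n = 5 > 0, so Plotkin applies.
Compute d/(2d−n) = 11/5 ≈ 2.2000.
⌊d/(2d−n)⌋ = 2.
Plotkin bound: M ≤ 2·2 = 4.
Given |C| = 4, check: satisfied.
This |C| is at the Plotkin bound.


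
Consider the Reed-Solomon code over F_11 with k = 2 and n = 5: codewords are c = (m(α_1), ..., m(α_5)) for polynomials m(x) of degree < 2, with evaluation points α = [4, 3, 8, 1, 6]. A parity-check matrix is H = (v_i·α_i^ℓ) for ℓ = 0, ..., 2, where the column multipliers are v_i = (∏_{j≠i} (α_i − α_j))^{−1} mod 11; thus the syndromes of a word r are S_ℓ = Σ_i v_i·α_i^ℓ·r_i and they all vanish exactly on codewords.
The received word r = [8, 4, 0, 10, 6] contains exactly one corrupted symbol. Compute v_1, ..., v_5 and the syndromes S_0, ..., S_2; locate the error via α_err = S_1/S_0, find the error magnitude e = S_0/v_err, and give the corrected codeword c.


S = (9, 3, 1), error at position 1, error magnitude e = 7, c = [1, 4, 0, 10, 6].

Step 1: column multipliers v_i = (∏_{j≠i}(α_i − α_j))^{−1} mod 11.
  i = 1 (α = 4): (4−3)(4−8)(4−1)(4−6) = 1·(−4)·3·(−2) = 24 ≡ 2, so v_1 = 2^{−1} = 6 (mod 11).
  i = 2 (α = 3): (3−4)(3−8)(3−1)(3−6) = (−1)·(−5)·2·(−3) = −30 ≡ 3, so v_2 = 3^{−1} = 4 (mod 11).
  i = 3 (α = 8): (8−4)(8−3)(8−1)(8−6) = 4·5·7·2 = 280 ≡ 5, so v_3 = 5^{−1} = 9 (mod 11).
  i = 4 (α = 1): (1−4)(1−3)(1−8)(1−6) = (−3)·(−2)·(−7)·(−5) = 210 ≡ 1, so v_4 = 1^{−1} = 1 (mod 11).
  i = 5 (α = 6): (6−4)(6−3)(6−8)(6−1) = 2·3·(−2)·5 = −60 ≡ 6, so v_5 = 6^{−1} = 2 (mod 11).
  v = [6, 4, 9, 1, 2].
Step 2: syndromes of r = [8, 4, 0, 10, 6] (all sums mod 11).
  S_0 = Σ v_i r_i = 6·8 + 4·4 + 9·0 + 1·10 + 2·6 = 86 ≡ 9.
  S_1 = Σ v_i α_i r_i = 6·4·8 + 4·3·4 + 9·8·0 + 1·1·10 + 2·6·6 = 322 ≡ 3.
  α_i^2 mod 11 = [5, 9, 9, 1, 3].
  S_2 = Σ v_i α_i^2 r_i = 6·5·8 + 4·9·4 + 9·9·0 + 1·1·10 + 2·3·6 = 430 ≡ 1.
  S = (9, 3, 1) ≠ 0, so r is not a codeword (an error is present).
Step 3: locate the error. For a single error e at position i, S_ℓ = v_i·e·α_i^ℓ, so α_err = S_1/S_0.
  S_0^{−1} = 9^{−1} = 5 (mod 11), so α_err = 3·5 = 15 ≡ 4 = α_1. Error position i = 1.
  Consistency check: S_2/S_1 = 1·4 = 4 ≡ 4 = α_err ✓ (single-error assumption holds).
Step 4: error magnitude e = S_0/v_1 = S_0·∏_{j≠1}(α_1 − α_j) = 9·2 = 18 ≡ 7 (mod 11).
Step 5: correct position 1: c_1 = r_1 − e = 8 − 7 ≡ 1 (mod 11). Hence c = [1, 4, 0, 10, 6].
  Check: interpolating c through the α_i gives m(x) = 2 + 8·x (degree < 2) with m(α_i) = c_i for every i, so c is indeed a codeword.


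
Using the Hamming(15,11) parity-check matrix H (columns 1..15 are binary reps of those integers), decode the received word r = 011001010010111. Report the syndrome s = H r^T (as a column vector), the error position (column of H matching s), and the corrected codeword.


s = (1, 0, 0, 0)^T, error position = 8, corrected codeword c = 011001000010111

Compute s = H r^T mod 2 one row at a time:
  s_1 = 1 + 0 + 0 + 1 + 0 + 1 + 1 + 1 = 5 ≡ 1 (mod 2).
  s_2 = 0 + 0 + 1 + 0 + 0 + 1 + 1 + 1 = 4 ≡ 0 (mod 2).
  s_3 = 1 + 1 + 1 + 0 + 0 + 1 + 1 + 1 = 6 ≡ 0 (mod 2).
  s_4 = 0 + 1 + 0 + 0 + 0 + 1 + 1 + 1 = 4 ≡ 0 (mod 2).
s = (1, 0, 0, 0)^T — this equals column 8 of H (binary 1000), so error is at position 8.
Correct: flip bit 8 of r = 011001010010111 to get c = 011001000010111.


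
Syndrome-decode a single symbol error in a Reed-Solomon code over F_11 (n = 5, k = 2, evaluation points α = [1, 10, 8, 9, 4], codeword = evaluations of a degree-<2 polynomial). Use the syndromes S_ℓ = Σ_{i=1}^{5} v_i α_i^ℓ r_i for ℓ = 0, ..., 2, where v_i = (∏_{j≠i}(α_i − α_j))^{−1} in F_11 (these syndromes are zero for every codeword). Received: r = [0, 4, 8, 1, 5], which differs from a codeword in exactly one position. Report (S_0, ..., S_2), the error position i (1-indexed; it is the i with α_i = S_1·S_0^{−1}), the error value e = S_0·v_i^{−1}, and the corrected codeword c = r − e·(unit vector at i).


S = (7, 8, 6), error at position 4, error magnitude e = 6, c = [0, 4, 8, 6, 5].

Step 1: column multipliers v_i = (∏_{j≠i}(α_i − α_j))^{−1} mod 11.
  i = 1 (α = 1): (1−10)(1−8)(1−9)(1−4) = (−9)·(−7)·(−8)·(−3) = 1512 ≡ 5, so v_1 = 5^{−1} = 9 (mod 11).
  i = 2 (α = 10): (10−1)(10−8)(10−9)(10−4) = 9·2·1·6 = 108 ≡ 9, so v_2 = 9^{−1} = 5 (mod 11).
  i = 3 (α = 8): (8−1)(8−10)(8−9)(8−4) = 7·(−2)·(−1)·4 = 56 ≡ 1, so v_3 = 1^{−1} = 1 (mod 11).
  i = 4 (α = 9): (9−1)(9−10)(9−8)(9−4) = 8·(−1)·1·5 = −40 ≡ 4, so v_4 = 4^{−1} = 3 (mod 11).
  i = 5 (α = 4): (4−1)(4−10)(4−8)(4−9) = 3·(−6)·(−4)·(−5) = −360 ≡ 3, so v_5 = 3^{−1} = 4 (mod 11).
  v = [9, 5, 1, 3, 4].
Step 2: syndromes of r = [0, 4, 8, 1, 5] (all sums mod 11).
  S_0 = Σ v_i r_i = 9·0 + 5·4 + 1·8 + 3·1 + 4·5 = 51 ≡ 7.
  S_1 = Σ v_i α_i r_i = 9·1·0 + 5·10·4 + 1·8·8 + 3·9·1 + 4·4·5 = 371 ≡ 8.
  α_i^2 mod 11 = [1, 1, 9, 4, 5].
  S_2 = Σ v_i α_i^2 r_i = 9·1·0 + 5·1·4 + 1·9·8 + 3·4·1 + 4·5·5 = 204 ≡ 6.
  S = (7, 8, 6) ≠ 0, so r is not a codeword (an error is present).
Step 3: locate the error. For a single error e at position i, S_ℓ = v_i·e·α_i^ℓ, so α_err = S_1/S_0.
  S_0^{−1} = 7^{−1} = 8 (mod 11), so α_err = 8·8 = 64 ≡ 9 = α_4. Error position i = 4.
  Consistency check: S_2/S_1 = 6·7 = 42 ≡ 9 = α_err ✓ (single-error assumption holds).
Step 4: error magnitude e = S_0/v_4 = S_0·∏_{j≠4}(α_4 − α_j) = 7·4 = 28 ≡ 6 (mod 11).
Step 5: correct position 4: c_4 = r_4 − e = 1 − 6 ≡ 6 (mod 11). Hence c = [0, 4, 8, 6, 5].
  Check: interpolating c through the α_i gives m(x) = 2 + 9·x (degree < 2) with m(α_i) = c_i for every i, so c is indeed a codeword.


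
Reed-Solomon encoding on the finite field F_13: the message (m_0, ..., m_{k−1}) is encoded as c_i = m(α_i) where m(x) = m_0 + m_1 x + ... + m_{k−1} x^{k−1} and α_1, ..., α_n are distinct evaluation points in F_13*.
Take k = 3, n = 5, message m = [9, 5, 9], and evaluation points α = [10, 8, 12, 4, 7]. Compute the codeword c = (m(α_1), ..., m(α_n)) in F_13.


c = [10, 1, 0, 4, 4]

Message polynomial: m(x) = 9 + 5·x + 9·x^2 (mod 13).
For each evaluation point α_i, compute m(α_i) mod 13:
  α_1 = 10: Horner steps 9 → 4 → 10, so m(10) = 10.
  α_2 = 8: Horner steps 9 → 12 → 1, so m(8) = 1.
  α_3 = 12: Horner steps 9 → 9 → 0, so m(12) = 0.
  α_4 = 4: Horner steps 9 → 2 → 4, so m(4) = 4.
  α_5 = 7: Horner steps 9 → 3 → 4, so m(7) = 4.
Codeword c = [10, 1, 0, 4, 4] ∈ F_13^5.


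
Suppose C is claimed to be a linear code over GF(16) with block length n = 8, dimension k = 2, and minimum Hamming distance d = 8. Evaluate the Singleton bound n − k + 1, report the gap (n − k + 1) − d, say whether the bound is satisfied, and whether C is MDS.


Singleton RHS = n − k + 1 = 7, slack = -1, bound violated (no such code; not MDS).

Singleton bound: d ≤ n − k + 1.
Here n = 8, k = 2, so n − k + 1 = 7.
Given d = 8, check d ≤ 7: NO.
Slack = (n − k + 1) − d = -1.
The slack is negative: d = 8 exceeds n − k + 1 = 7 by 1, so the Singleton bound is violated and no linear [8, 2, 8]_16 code can exist. In particular it is not MDS (MDS requires d = n − k + 1 exactly).
Description: the claimed parameters are [8, 2, 8]_16; such a code would be impossible (violates the Singleton bound).


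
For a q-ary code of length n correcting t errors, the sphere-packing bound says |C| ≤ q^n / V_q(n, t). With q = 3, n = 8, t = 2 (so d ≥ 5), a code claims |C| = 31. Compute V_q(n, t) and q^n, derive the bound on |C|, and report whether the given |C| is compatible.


V_q(n, t) = 129, q^n = 6561, Hamming bound = 50, |C| = 31 ≤ bound (satisfied).

Step 1: Compute V_q(n, t) = Σ_{j=0}^2 C(n, j) (q−1)^j.
  j = 0: C(8,0)·(2)^0 = 1·1 = 1.
  j = 1: C(8,1)·(2)^1 = 8·2 = 16.
  j = 2: C(8,2)·(2)^2 = 28·4 = 112.
  V_q(n, t) = 1 + 16 + 112 = 129.
Step 2: q^n = 3^8 = 6561.
Step 3: Hamming bound ⌊q^n / V_q(n,t)⌋ = ⌊6561/129⌋ = 50.
Step 4: Compare |C| = 31 to 50: satisfied.
The claimed |C| lies below the Hamming bound.


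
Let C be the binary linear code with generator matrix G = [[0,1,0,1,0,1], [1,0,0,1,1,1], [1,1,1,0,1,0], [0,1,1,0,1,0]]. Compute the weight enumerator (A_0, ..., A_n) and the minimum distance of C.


Weight distribution: A_0 = 1, A_1 = 2, A_2 = 2, A_3 = 4, A_4 = 5, A_5 = 2. Minimum distance d = 1.

Enumerate all 2^4 = 16 messages m ∈ F_2^4.
For each, compute codeword c = mG in F_2^6, then tally its weight.
  m = 0000 → c = 000000, weight = 0.
  m = 1000 → c = 010101, weight = 3.
  m = 0100 → c = 100111, weight = 4.
  m = 1100 → c = 110010, weight = 3.
  m = 0010 → c = 111010, weight = 4.
  m = 1010 → c = 101111, weight = 5.
  m = 0110 → c = 011101, weight = 4.
  m = 1110 → c = 001000, weight = 1.
  m = 0001 → c = 011010, weight = 3.
  m = 1001 → c = 001111, weight = 4.
  m = 0101 → c = 111101, weight = 5.
  m = 1101 → c = 101000, weight = 2.
  m = 0011 → c = 100000, weight = 1.
  m = 1011 → c = 110101, weight = 4.
  m = 0111 → c = 000111, weight = 3.
  m = 1111 → c = 010010, weight = 2.
Tally weights:
  weight 0: 1 codewords.
  weight 1: 2 codewords.
  weight 2: 2 codewords.
  weight 3: 4 codewords.
  weight 4: 5 codewords.
  weight 5: 2 codewords.
Minimum distance d = smallest w > 0 with A_w > 0 = 1.
Sanity: Σ A_w = 16 = 2^4 = 16 ✓.


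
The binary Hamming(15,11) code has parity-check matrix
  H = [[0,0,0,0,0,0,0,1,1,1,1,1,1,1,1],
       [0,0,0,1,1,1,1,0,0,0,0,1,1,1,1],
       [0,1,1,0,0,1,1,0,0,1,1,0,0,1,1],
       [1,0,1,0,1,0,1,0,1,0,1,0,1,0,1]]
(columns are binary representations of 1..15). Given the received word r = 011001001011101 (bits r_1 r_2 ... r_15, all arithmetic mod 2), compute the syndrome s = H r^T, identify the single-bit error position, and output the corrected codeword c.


s = (1, 0, 1, 1)^T, error position = 11, corrected codeword c = 011001001001101

Compute s = H r^T mod 2 one row at a time:
  s_1 = 0 + 1 + 0 + 1 + 1 + 1 + 0 + 1 = 5 ≡ 1 (mod 2).
  s_2 = 0 + 0 + 1 + 0 + 1 + 1 + 0 + 1 = 4 ≡ 0 (mod 2).
  s_3 = 1 + 1 + 1 + 0 + 0 + 1 + 0 + 1 = 5 ≡ 1 (mod 2).
  s_4 = 0 + 1 + 0 + 0 + 1 + 1 + 1 + 1 = 5 ≡ 1 (mod 2).
s = (1, 0, 1, 1)^T — this equals column 11 of H (binary 1011), so error is at position 11.
Correct: flip bit 11 of r = 011001001011101 to get c = 011001001001101.


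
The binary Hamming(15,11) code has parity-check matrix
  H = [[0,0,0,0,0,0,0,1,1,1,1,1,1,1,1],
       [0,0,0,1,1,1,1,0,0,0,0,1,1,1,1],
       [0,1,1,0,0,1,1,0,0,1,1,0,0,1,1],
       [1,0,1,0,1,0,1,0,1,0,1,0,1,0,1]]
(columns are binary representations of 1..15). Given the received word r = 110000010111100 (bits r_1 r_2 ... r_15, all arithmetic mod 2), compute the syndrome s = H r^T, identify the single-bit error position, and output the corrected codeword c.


s = (1, 0, 1, 1)^T, error position = 11, corrected codeword c = 110000010101100

Compute s = H r^T mod 2 one row at a time:
  s_1 = 1 + 0 + 1 + 1 + 1 + 1 + 0 + 0 = 5 ≡ 1 (mod 2).
  s_2 = 0 + 0 + 0 + 0 + 1 + 1 + 0 + 0 = 2 ≡ 0 (mod 2).
  s_3 = 1 + 0 + 0 + 0 + 1 + 1 + 0 + 0 = 3 ≡ 1 (mod 2).
  s_4 = 1 + 0 + 0 + 0 + 0 + 1 + 1 + 0 = 3 ≡ 1 (mod 2).
s = (1, 0, 1, 1)^T — this equals column 11 of H (binary 1011), so error is at position 11.
Correct: flip bit 11 of r = 110000010111100 to get c = 110000010101100.


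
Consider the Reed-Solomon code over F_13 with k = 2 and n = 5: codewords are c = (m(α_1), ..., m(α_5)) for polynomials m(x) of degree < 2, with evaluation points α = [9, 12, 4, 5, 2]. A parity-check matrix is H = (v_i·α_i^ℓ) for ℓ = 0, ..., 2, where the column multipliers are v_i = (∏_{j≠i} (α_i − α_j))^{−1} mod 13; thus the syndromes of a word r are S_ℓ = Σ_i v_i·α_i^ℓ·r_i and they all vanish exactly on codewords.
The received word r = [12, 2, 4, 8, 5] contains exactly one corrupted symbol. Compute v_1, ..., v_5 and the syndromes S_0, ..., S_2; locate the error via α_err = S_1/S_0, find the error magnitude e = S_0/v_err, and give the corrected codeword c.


S = (8, 6, 11), error at position 3, error magnitude e = 10, c = [12, 2, 7, 8, 5].

Step 1: column multipliers v_i = (∏_{j≠i}(α_i − α_j))^{−1} mod 13.
  i = 1 (α = 9): (9−12)(9−4)(9−5)(9−2) = (−3)·5·4·7 = −420 ≡ 9, so v_1 = 9^{−1} = 3 (mod 13).
  i = 2 (α = 12): (12−9)(12−4)(12−5)(12−2) = 3·8·7·10 = 1680 ≡ 3, so v_2 = 3^{−1} = 9 (mod 13).
  i = 3 (α = 4): (4−9)(4−12)(4−5)(4−2) = (−5)·(−8)·(−1)·2 = −80 ≡ 11, so v_3 = 11^{−1} = 6 (mod 13).
  i = 4 (α = 5): (5−9)(5−12)(5−4)(5−2) = (−4)·(−7)·1·3 = 84 ≡ 6, so v_4 = 6^{−1} = 11 (mod 13).
  i = 5 (α = 2): (2−9)(2−12)(2−4)(2−5) = (−7)·(−10)·(−2)·(−3) = 420 ≡ 4, so v_5 = 4^{−1} = 10 (mod 13).
  v = [3, 9, 6, 11, 10].
Step 2: syndromes of r = [12, 2, 4, 8, 5] (all sums mod 13).
  S_0 = Σ v_i r_i = 3·12 + 9·2 + 6·4 + 11·8 + 10·5 = 216 ≡ 8.
  S_1 = Σ v_i α_i r_i = 3·9·12 + 9·12·2 + 6·4·4 + 11·5·8 + 10·2·5 = 1176 ≡ 6.
  α_i^2 mod 13 = [3, 1, 3, 12, 4].
  S_2 = Σ v_i α_i^2 r_i = 3·3·12 + 9·1·2 + 6·3·4 + 11·12·8 + 10·4·5 = 1454 ≡ 11.
  S = (8, 6, 11) ≠ 0, so r is not a codeword (an error is present).
Step 3: locate the error. For a single error e at position i, S_ℓ = v_i·e·α_i^ℓ, so α_err = S_1/S_0.
  S_0^{−1} = 8^{−1} = 5 (mod 13), so α_err = 6·5 = 30 ≡ 4 = α_3. Error position i = 3.
  Consistency check: S_2/S_1 = 11·11 = 121 ≡ 4 = α_err ✓ (single-error assumption holds).
Step 4: error magnitude e = S_0/v_3 = S_0·∏_{j≠3}(α_3 − α_j) = 8·11 = 88 ≡ 10 (mod 13).
Step 5: correct position 3: c_3 = r_3 − e = 4 − 10 ≡ 7 (mod 13). Hence c = [12, 2, 7, 8, 5].
  Check: interpolating c through the α_i gives m(x) = 3 + 1·x (degree < 2) with m(α_i) = c_i for every i, so c is indeed a codeword.


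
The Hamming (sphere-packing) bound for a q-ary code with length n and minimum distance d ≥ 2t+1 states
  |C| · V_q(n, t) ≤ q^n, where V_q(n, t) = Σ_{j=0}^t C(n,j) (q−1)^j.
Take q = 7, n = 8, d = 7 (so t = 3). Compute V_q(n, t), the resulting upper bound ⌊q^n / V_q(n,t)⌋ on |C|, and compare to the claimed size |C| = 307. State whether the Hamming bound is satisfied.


V_q(n, t) = 13153, q^n = 5764801, Hamming bound = 438, |C| = 307 ≤ bound (satisfied).

Step 1: Compute V_q(n, t) = Σ_{j=0}^3 C(n, j) (q−1)^j.
  j = 0: C(8,0)·(6)^0 = 1·1 = 1.
  j = 1: C(8,1)·(6)^1 = 8·6 = 48.
  j = 2: C(8,2)·(6)^2 = 28·36 = 1008.
  j = 3: C(8,3)·(6)^3 = 56·216 = 12096.
  V_q(n, t) = 1 + 48 + 1008 + 12096 = 13153.
Step 2: q^n = 7^8 = 5764801.
Step 3: Hamming bound ⌊q^n / V_q(n,t)⌋ = ⌊5764801/13153⌋ = 438.
Step 4: Compare |C| = 307 to 438: satisfied.
The claimed |C| lies below the Hamming bound.


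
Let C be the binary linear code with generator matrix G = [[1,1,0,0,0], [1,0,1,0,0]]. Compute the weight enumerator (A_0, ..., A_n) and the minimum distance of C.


Weight distribution: A_0 = 1, A_2 = 3. Minimum distance d = 2.

Enumerate all 2^2 = 4 messages m ∈ F_2^2.
For each, compute codeword c = mG in F_2^5, then tally its weight.
  m = 00 → c = 00000, weight = 0.
  m = 10 → c = 11000, weight = 2.
  m = 01 → c = 10100, weight = 2.
  m = 11 → c = 01100, weight = 2.
Tally weights:
  weight 0: 1 codewords.
  weight 2: 3 codewords.
Minimum distance d = smallest w > 0 with A_w > 0 = 2.
Sanity: Σ A_w = 4 = 2^2 = 4 ✓.


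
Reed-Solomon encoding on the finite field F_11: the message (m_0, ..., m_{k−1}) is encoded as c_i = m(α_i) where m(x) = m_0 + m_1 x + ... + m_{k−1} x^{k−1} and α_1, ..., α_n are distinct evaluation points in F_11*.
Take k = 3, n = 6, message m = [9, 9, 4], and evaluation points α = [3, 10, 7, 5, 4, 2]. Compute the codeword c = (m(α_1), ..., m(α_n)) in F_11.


c = [6, 4, 4, 0, 10, 10]

Message polynomial: m(x) = 9 + 9·x + 4·x^2 (mod 11).
For each evaluation point α_i, compute m(α_i) mod 11:
  α_1 = 3: Horner steps 4 → 10 → 6, so m(3) = 6.
  α_2 = 10: Horner steps 4 → 5 → 4, so m(10) = 4.
  α_3 = 7: Horner steps 4 → 4 → 4, so m(7) = 4.
  α_4 = 5: Horner steps 4 → 7 → 0, so m(5) = 0.
  α_5 = 4: Horner steps 4 → 3 → 10, so m(4) = 10.
  α_6 = 2: Horner steps 4 → 6 → 10, so m(2) = 10.
Codeword c = [6, 4, 4, 0, 10, 10] ∈ F_11^6.


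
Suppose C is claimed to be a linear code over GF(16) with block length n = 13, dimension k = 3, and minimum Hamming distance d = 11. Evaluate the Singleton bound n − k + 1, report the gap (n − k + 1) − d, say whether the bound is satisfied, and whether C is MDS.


Singleton RHS = n − k + 1 = 11, slack = 0, bound satisfied, MDS.

Singleton bound: d ≤ n − k + 1.
Here n = 13, k = 3, so n − k + 1 = 11.
Given d = 11, check d ≤ 11: YES.
Slack = (n − k + 1) − d = 0.
The code is MDS (slack = 0).
Description: the claimed parameters are [13, 3, 11]_16; such a code would be MDS (meets Singleton bound).


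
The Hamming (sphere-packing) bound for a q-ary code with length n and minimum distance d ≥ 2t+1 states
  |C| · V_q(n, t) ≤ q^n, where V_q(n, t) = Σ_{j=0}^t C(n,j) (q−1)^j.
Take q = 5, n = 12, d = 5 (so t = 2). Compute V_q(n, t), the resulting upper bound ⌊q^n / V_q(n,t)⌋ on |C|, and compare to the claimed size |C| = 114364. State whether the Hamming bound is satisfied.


V_q(n, t) = 1105, q^n = 244140625, Hamming bound = 220941, |C| = 114364 ≤ bound (satisfied).

Step 1: Compute V_q(n, t) = Σ_{j=0}^2 C(n, j) (q−1)^j.
  j = 0: C(12,0)·(4)^0 = 1·1 = 1.
  j = 1: C(12,1)·(4)^1 = 12·4 = 48.
  j = 2: C(12,2)·(4)^2 = 66·16 = 1056.
  V_q(n, t) = 1 + 48 + 1056 = 1105.
Step 2: q^n = 5^12 = 244140625.
Step 3: Hamming bound ⌊q^n / V_q(n,t)⌋ = ⌊244140625/1105⌋ = 220941.
Step 4: Compare |C| = 114364 to 220941: satisfied.
The claimed |C| lies below the Hamming bound.


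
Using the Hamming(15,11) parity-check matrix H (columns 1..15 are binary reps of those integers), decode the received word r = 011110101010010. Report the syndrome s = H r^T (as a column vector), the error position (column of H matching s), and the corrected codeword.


s = (1, 0, 1, 1)^T, error position = 11, corrected codeword c = 011110101000010

Compute s = H r^T mod 2 one row at a time:
  s_1 = 0 + 1 + 0 + 1 + 0 + 0 + 1 + 0 = 3 ≡ 1 (mod 2).
  s_2 = 1 + 1 + 0 + 1 + 0 + 0 + 1 + 0 = 4 ≡ 0 (mod 2).
  s_3 = 1 + 1 + 0 + 1 + 0 + 1 + 1 + 0 = 5 ≡ 1 (mod 2).
  s_4 = 0 + 1 + 1 + 1 + 1 + 1 + 0 + 0 = 5 ≡ 1 (mod 2).
s = (1, 0, 1, 1)^T — this equals column 11 of H (binary 1011), so error is at position 11.
Correct: flip bit 11 of r = 011110101010010 to get c = 011110101000010.


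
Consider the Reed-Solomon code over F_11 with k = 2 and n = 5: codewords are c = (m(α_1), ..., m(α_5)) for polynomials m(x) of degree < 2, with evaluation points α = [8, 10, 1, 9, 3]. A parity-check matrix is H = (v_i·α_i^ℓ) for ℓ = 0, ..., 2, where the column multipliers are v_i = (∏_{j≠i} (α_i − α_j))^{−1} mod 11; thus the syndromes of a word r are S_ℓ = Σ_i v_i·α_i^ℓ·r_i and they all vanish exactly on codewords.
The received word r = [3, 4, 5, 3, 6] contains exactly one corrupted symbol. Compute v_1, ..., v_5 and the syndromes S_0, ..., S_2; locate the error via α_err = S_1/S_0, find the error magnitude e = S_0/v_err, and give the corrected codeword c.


S = (7, 8, 6), error at position 4, error magnitude e = 5, c = [3, 4, 5, 9, 6].

Step 1: column multipliers v_i = (∏_{j≠i}(α_i − α_j))^{−1} mod 11.
  i = 1 (α = 8): (8−10)(8−1)(8−9)(8−3) = (−2)·7·(−1)·5 = 70 ≡ 4, so v_1 = 4^{−1} = 3 (mod 11).
  i = 2 (α = 10): (10−8)(10−1)(10−9)(10−3) = 2·9·1·7 = 126 ≡ 5, so v_2 = 5^{−1} = 9 (mod 11).
  i = 3 (α = 1): (1−8)(1−10)(1−9)(1−3) = (−7)·(−9)·(−8)·(−2) = 1008 ≡ 7, so v_3 = 7^{−1} = 8 (mod 11).
  i = 4 (α = 9): (9−8)(9−10)(9−1)(9−3) = 1·(−1)·8·6 = −48 ≡ 7, so v_4 = 7^{−1} = 8 (mod 11).
  i = 5 (α = 3): (3−8)(3−10)(3−1)(3−9) = (−5)·(−7)·2·(−6) = −420 ≡ 9, so v_5 = 9^{−1} = 5 (mod 11).
  v = [3, 9, 8, 8, 5].
Step 2: syndromes of r = [3, 4, 5, 3, 6] (all sums mod 11).
  S_0 = Σ v_i r_i = 3·3 + 9·4 + 8·5 + 8·3 + 5·6 = 139 ≡ 7.
  S_1 = Σ v_i α_i r_i = 3·8·3 + 9·10·4 + 8·1·5 + 8·9·3 + 5·3·6 = 778 ≡ 8.
  α_i^2 mod 11 = [9, 1, 1, 4, 9].
  S_2 = Σ v_i α_i^2 r_i = 3·9·3 + 9·1·4 + 8·1·5 + 8·4·3 + 5·9·6 = 523 ≡ 6.
  S = (7, 8, 6) ≠ 0, so r is not a codeword (an error is present).
Step 3: locate the error. For a single error e at position i, S_ℓ = v_i·e·α_i^ℓ, so α_err = S_1/S_0.
  S_0^{−1} = 7^{−1} = 8 (mod 11), so α_err = 8·8 = 64 ≡ 9 = α_4. Error position i = 4.
  Consistency check: S_2/S_1 = 6·7 = 42 ≡ 9 = α_err ✓ (single-error assumption holds).
Step 4: error magnitude e = S_0/v_4 = S_0·∏_{j≠4}(α_4 − α_j) = 7·7 = 49 ≡ 5 (mod 11).
Step 5: correct position 4: c_4 = r_4 − e = 3 − 5 ≡ 9 (mod 11). Hence c = [3, 4, 5, 9, 6].
  Check: interpolating c through the α_i gives m(x) = 10 + 6·x (degree < 2) with m(α_i) = c_i for every i, so c is indeed a codeword.


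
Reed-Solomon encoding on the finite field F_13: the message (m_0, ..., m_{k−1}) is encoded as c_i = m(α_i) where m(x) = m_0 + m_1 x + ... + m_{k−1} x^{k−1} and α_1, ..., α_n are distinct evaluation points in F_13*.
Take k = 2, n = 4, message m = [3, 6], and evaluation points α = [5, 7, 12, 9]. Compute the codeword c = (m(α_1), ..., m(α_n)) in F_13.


c = [7, 6, 10, 5]

Message polynomial: m(x) = 3 + 6·x (mod 13).
For each evaluation point α_i, compute m(α_i) mod 13:
  α_1 = 5: Horner steps 6 → 7, so m(5) = 7.
  α_2 = 7: Horner steps 6 → 6, so m(7) = 6.
  α_3 = 12: Horner steps 6 → 10, so m(12) = 10.
  α_4 = 9: Horner steps 6 → 5, so m(9) = 5.
Codeword c = [7, 6, 10, 5] ∈ F_13^4.


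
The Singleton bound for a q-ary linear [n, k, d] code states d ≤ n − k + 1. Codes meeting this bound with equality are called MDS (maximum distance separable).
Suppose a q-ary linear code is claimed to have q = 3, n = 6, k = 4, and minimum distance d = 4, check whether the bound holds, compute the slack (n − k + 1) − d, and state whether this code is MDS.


Singleton RHS = n − k + 1 = 3, slack = -1, bound violated (no such code; not MDS).

Singleton bound: d ≤ n − k + 1.
Here n = 6, k = 4, so n − k + 1 = 3.
Given d = 4, check d ≤ 3: NO.
Slack = (n − k + 1) − d = -1.
The slack is negative: d = 4 exceeds n − k + 1 = 3 by 1, so the Singleton bound is violated and no linear [6, 4, 4]_3 code can exist. In particular it is not MDS (MDS requires d = n − k + 1 exactly).
Description: the claimed parameters are [6, 4, 4]_3; such a code would be impossible (violates the Singleton bound).


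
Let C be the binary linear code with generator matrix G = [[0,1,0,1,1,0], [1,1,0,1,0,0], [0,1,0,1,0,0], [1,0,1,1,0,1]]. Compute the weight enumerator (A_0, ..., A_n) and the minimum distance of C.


Weight distribution: A_0 = 1, A_1 = 2, A_2 = 2, A_3 = 4, A_4 = 5, A_5 = 2. Minimum distance d = 1.

Enumerate all 2^4 = 16 messages m ∈ F_2^4.
For each, compute codeword c = mG in F_2^6, then tally its weight.
  m = 0000 → c = 000000, weight = 0.
  m = 1000 → c = 010110, weight = 3.
  m = 0100 → c = 110100, weight = 3.
  m = 1100 → c = 100010, weight = 2.
  m = 0010 → c = 010100, weight = 2.
  m = 1010 → c = 000010, weight = 1.
  m = 0110 → c = 100000, weight = 1.
  m = 1110 → c = 110110, weight = 4.
  m = 0001 → c = 101101, weight = 4.
  m = 1001 → c = 111011, weight = 5.
  m = 0101 → c = 011001, weight = 3.
  m = 1101 → c = 001111, weight = 4.
  m = 0011 → c = 111001, weight = 4.
  m = 1011 → c = 101111, weight = 5.
  m = 0111 → c = 001101, weight = 3.
  m = 1111 → c = 011011, weight = 4.
Tally weights:
  weight 0: 1 codewords.
  weight 1: 2 codewords.
  weight 2: 2 codewords.
  weight 3: 4 codewords.
  weight 4: 5 codewords.
  weight 5: 2 codewords.
Minimum distance d = smallest w > 0 with A_w > 0 = 1.
Sanity: Σ A_w = 16 = 2^4 = 16 ✓.


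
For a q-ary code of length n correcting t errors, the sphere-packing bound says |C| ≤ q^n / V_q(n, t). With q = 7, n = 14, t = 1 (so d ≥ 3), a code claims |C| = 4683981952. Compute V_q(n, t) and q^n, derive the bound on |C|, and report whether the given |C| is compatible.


V_q(n, t) = 85, q^n = 678223072849, Hamming bound = 7979094974, |C| = 4683981952 ≤ bound (satisfied).

Step 1: Compute V_q(n, t) = Σ_{j=0}^1 C(n, j) (q−1)^j.
  j = 0: C(14,0)·(6)^0 = 1·1 = 1.
  j = 1: C(14,1)·(6)^1 = 14·6 = 84.
  V_q(n, t) = 1 + 84 = 85.
Step 2: q^n = 7^14 = 678223072849.
Step 3: Hamming bound ⌊q^n / V_q(n,t)⌋ = ⌊678223072849/85⌋ = 7979094974.
Step 4: Compare |C| = 4683981952 to 7979094974: satisfied.
The claimed |C| lies below the Hamming bound.


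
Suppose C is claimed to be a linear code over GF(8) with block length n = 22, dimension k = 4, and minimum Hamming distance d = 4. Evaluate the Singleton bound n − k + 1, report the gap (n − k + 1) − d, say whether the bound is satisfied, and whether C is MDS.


Singleton RHS = n − k + 1 = 19, slack = 15, bound satisfied, not MDS.

Singleton bound: d ≤ n − k + 1.
Here n = 22, k = 4, so n − k + 1 = 19.
Given d = 4, check d ≤ 19: YES.
Slack = (n − k + 1) − d = 15.
The code is NOT MDS (slack = 15 > 0).
Description: the claimed parameters are [22, 4, 4]_8; such a code would be non-MDS.


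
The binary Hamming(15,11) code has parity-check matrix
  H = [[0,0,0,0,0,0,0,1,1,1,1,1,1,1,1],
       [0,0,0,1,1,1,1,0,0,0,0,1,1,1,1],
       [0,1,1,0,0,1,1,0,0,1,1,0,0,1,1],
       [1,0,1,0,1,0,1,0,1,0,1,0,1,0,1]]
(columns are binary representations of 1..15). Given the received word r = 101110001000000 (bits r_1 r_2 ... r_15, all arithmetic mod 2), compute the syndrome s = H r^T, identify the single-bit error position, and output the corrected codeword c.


s = (1, 0, 1, 0)^T, error position = 10, corrected codeword c = 101110001100000

Compute s = H r^T mod 2 one row at a time:
  s_1 = 0 + 1 + 0 + 0 + 0 + 0 + 0 + 0 = 1 ≡ 1 (mod 2).
  s_2 = 1 + 1 + 0 + 0 + 0 + 0 + 0 + 0 = 2 ≡ 0 (mod 2).
  s_3 = 0 + 1 + 0 + 0 + 0 + 0 + 0 + 0 = 1 ≡ 1 (mod 2).
  s_4 = 1 + 1 + 1 + 0 + 1 + 0 + 0 + 0 = 4 ≡ 0 (mod 2).
s = (1, 0, 1, 0)^T — this equals column 10 of H (binary 1010), so error is at position 10.
Correct: flip bit 10 of r = 101110001000000 to get c = 101110001100000.


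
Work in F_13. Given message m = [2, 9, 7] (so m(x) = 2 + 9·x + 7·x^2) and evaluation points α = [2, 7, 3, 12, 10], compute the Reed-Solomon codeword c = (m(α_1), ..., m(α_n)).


c = [9, 5, 1, 0, 12]

Message polynomial: m(x) = 2 + 9·x + 7·x^2 (mod 13).
For each evaluation point α_i, compute m(α_i) mod 13:
  α_1 = 2: Horner steps 7 → 10 → 9, so m(2) = 9.
  α_2 = 7: Horner steps 7 → 6 → 5, so m(7) = 5.
  α_3 = 3: Horner steps 7 → 4 → 1, so m(3) = 1.
  α_4 = 12: Horner steps 7 → 2 → 0, so m(12) = 0.
  α_5 = 10: Horner steps 7 → 1 → 12, so m(10) = 12.
Codeword c = [9, 5, 1, 0, 12] ∈ F_13^5.


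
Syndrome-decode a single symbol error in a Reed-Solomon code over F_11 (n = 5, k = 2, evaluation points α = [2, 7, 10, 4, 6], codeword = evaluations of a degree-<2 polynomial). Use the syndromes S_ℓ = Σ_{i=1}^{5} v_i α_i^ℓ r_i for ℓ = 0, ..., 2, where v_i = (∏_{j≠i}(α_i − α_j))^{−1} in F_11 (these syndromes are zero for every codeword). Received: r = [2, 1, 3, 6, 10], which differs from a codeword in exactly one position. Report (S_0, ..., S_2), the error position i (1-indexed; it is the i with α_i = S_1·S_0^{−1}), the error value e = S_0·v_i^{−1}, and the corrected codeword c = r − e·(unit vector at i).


S = (10, 1, 10), error at position 3, error magnitude e = 7, c = [2, 1, 7, 6, 10].

Step 1: column multipliers v_i = (∏_{j≠i}(α_i − α_j))^{−1} mod 11.
  i = 1 (α = 2): (2−7)(2−10)(2−4)(2−6) = (−5)·(−8)·(−2)·(−4) = 320 ≡ 1, so v_1 = 1^{−1} = 1 (mod 11).
  i = 2 (α = 7): (7−2)(7−10)(7−4)(7−6) = 5·(−3)·3·1 = −45 ≡ 10, so v_2 = 10^{−1} = 10 (mod 11).
  i = 3 (α = 10): (10−2)(10−7)(10−4)(10−6) = 8·3·6·4 = 576 ≡ 4, so v_3 = 4^{−1} = 3 (mod 11).
  i = 4 (α = 4): (4−2)(4−7)(4−10)(4−6) = 2·(−3)·(−6)·(−2) = −72 ≡ 5, so v_4 = 5^{−1} = 9 (mod 11).
  i = 5 (α = 6): (6−2)(6−7)(6−10)(6−4) = 4·(−1)·(−4)·2 = 32 ≡ 10, so v_5 = 10^{−1} = 10 (mod 11).
  v = [1, 10, 3, 9, 10].
Step 2: syndromes of r = [2, 1, 3, 6, 10] (all sums mod 11).
  S_0 = Σ v_i r_i = 1·2 + 10·1 + 3·3 + 9·6 + 10·10 = 175 ≡ 10.
  S_1 = Σ v_i α_i r_i = 1·2·2 + 10·7·1 + 3·10·3 + 9·4·6 + 10·6·10 = 980 ≡ 1.
  α_i^2 mod 11 = [4, 5, 1, 5, 3].
  S_2 = Σ v_i α_i^2 r_i = 1·4·2 + 10·5·1 + 3·1·3 + 9·5·6 + 10·3·10 = 637 ≡ 10.
  S = (10, 1, 10) ≠ 0, so r is not a codeword (an error is present).
Step 3: locate the error. For a single error e at position i, S_ℓ = v_i·e·α_i^ℓ, so α_err = S_1/S_0.
  S_0^{−1} = 10^{−1} = 10 (mod 11), so α_err = 1·10 = 10 ≡ 10 = α_3. Error position i = 3.
  Consistency check: S_2/S_1 = 10·1 = 10 ≡ 10 = α_err ✓ (single-error assumption holds).
Step 4: error magnitude e = S_0/v_3 = S_0·∏_{j≠3}(α_3 − α_j) = 10·4 = 40 ≡ 7 (mod 11).
Step 5: correct position 3: c_3 = r_3 − e = 3 − 7 ≡ 7 (mod 11). Hence c = [2, 1, 7, 6, 10].
  Check: interpolating c through the α_i gives m(x) = 9 + 2·x (degree < 2) with m(α_i) = c_i for every i, so c is indeed a codeword.


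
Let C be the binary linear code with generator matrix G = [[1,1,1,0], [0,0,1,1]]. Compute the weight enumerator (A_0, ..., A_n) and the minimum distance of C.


Weight distribution: A_0 = 1, A_2 = 1, A_3 = 2. Minimum distance d = 2.

Enumerate all 2^2 = 4 messages m ∈ F_2^2.
For each, compute codeword c = mG in F_2^4, then tally its weight.
  m = 00 → c = 0000, weight = 0.
  m = 10 → c = 1110, weight = 3.
  m = 01 → c = 0011, weight = 2.
  m = 11 → c = 1101, weight = 3.
Tally weights:
  weight 0: 1 codewords.
  weight 2: 1 codewords.
  weight 3: 2 codewords.
Minimum distance d = smallest w > 0 with A_w > 0 = 2.
Sanity: Σ A_w = 4 = 2^2 = 4 ✓.


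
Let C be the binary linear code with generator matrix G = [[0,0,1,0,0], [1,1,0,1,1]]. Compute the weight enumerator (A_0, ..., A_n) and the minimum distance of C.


Weight distribution: A_0 = 1, A_1 = 1, A_4 = 1, A_5 = 1. Minimum distance d = 1.

Enumerate all 2^2 = 4 messages m ∈ F_2^2.
For each, compute codeword c = mG in F_2^5, then tally its weight.
  m = 00 → c = 00000, weight = 0.
  m = 10 → c = 00100, weight = 1.
  m = 01 → c = 11011, weight = 4.
  m = 11 → c = 11111, weight = 5.
Tally weights:
  weight 0: 1 codewords.
  weight 1: 1 codewords.
  weight 4: 1 codewords.
  weight 5: 1 codewords.
Minimum distance d = smallest w > 0 with A_w > 0 = 1.
Sanity: Σ A_w = 4 = 2^2 = 4 ✓.


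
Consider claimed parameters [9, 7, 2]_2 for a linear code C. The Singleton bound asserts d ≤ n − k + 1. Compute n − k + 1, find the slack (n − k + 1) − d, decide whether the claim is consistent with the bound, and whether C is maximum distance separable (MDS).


Singleton RHS = n − k + 1 = 3, slack = 1, bound satisfied, not MDS.

Singleton bound: d ≤ n − k + 1.
Here n = 9, k = 7, so n − k + 1 = 3.
Given d = 2, check d ≤ 3: YES.
Slack = (n − k + 1) − d = 1.
The code is NOT MDS (slack = 1 > 0).
Description: the claimed parameters are [9, 7, 2]_2; such a code would be non-MDS.


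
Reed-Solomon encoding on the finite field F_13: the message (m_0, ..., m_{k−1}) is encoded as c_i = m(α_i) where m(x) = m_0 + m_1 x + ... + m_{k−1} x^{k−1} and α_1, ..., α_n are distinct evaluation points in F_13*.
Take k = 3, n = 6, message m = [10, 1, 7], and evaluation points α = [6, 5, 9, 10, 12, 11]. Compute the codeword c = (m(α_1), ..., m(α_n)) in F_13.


c = [8, 8, 1, 5, 3, 10]

Message polynomial: m(x) = 10 + 1·x + 7·x^2 (mod 13).
For each evaluation point α_i, compute m(α_i) mod 13:
  α_1 = 6: Horner steps 7 → 4 → 8, so m(6) = 8.
  α_2 = 5: Horner steps 7 → 10 → 8, so m(5) = 8.
  α_3 = 9: Horner steps 7 → 12 → 1, so m(9) = 1.
  α_4 = 10: Horner steps 7 → 6 → 5, so m(10) = 5.
  α_5 = 12: Horner steps 7 → 7 → 3, so m(12) = 3.
  α_6 = 11: Horner steps 7 → 0 → 10, so m(11) = 10.
Codeword c = [8, 8, 1, 5, 3, 10] ∈ F_13^6.
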